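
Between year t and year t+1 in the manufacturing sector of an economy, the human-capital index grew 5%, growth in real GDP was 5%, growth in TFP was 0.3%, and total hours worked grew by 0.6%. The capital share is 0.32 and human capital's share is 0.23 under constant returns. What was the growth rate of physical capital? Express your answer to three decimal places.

10.250%

Labor's share = 1 − 0.32 − 0.23 = 0.45.
gY = gA + 0.23×5 + 0.45×0.6 + 0.32×g.
0.32×g = 5 − 0.3 − 1.42 = 3.28.
g = 3.28 / 0.32 = 10.25%.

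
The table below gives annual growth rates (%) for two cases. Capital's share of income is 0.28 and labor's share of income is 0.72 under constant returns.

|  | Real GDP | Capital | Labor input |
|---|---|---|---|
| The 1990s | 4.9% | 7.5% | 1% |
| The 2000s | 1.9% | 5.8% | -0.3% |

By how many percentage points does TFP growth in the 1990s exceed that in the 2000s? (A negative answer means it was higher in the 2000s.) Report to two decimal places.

Labor's share = 1 − 0.28 = 0.72.
The 1990s: TFP = 4.9 − 2.1 − 0.72 = 2.08%.
The 2000s: TFP = 1.9 − 1.624 + 0.216 = 0.492%.
Difference = 2.08 − (0.492) = 1.588 pp.

1.59 percentage points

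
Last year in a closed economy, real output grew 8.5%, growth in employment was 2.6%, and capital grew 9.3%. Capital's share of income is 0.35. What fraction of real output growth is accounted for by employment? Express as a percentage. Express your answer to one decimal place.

Labor's share = 1 − 0.35 = 0.65.
Employment contributed 0.65 × 2.6 = 1.69 pp.
Share of growth = 1.69 / 8.5 × 100 = 19.882%.

19.9%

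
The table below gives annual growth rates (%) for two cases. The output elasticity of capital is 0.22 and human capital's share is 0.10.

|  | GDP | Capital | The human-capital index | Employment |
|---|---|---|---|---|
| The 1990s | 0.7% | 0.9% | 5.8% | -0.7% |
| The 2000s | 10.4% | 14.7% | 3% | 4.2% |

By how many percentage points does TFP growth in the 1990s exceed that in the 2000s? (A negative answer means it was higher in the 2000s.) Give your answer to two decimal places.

Labor's share = 1 − 0.22 − 0.1 = 0.68.
The 1990s: TFP = 0.7 − 0.198 − 0.58 + 0.476 = 0.398%.
The 2000s: TFP = 10.4 − 3.234 − 0.3 − 2.856 = 4.01%.
Difference = 0.398 − (4.01) = -3.612 pp.

-3.61 percentage points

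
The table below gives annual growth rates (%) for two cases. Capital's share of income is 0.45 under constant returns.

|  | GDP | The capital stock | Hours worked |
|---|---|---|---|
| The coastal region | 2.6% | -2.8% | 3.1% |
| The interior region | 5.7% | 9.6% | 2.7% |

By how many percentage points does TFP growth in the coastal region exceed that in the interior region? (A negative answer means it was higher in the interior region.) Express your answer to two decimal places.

2.26 percentage points

Labor's share = 1 − 0.45 = 0.55.
The coastal region: TFP = 2.6 + 1.26 − 1.705 = 2.155%.
The interior region: TFP = 5.7 − 4.32 − 1.485 = -0.105%.
Difference = 2.155 − (-0.105) = 2.26 pp.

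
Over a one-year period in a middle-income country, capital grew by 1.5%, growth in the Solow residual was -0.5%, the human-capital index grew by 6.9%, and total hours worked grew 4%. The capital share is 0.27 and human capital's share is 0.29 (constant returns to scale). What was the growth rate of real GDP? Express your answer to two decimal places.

Labor's share = 1 − 0.27 − 0.29 = 0.44.
Capital: 0.27 × 1.5 = 0.405 pp.
The human-capital index: 0.29 × 6.9 = 2.001 pp.
Total hours worked: 0.44 × 4 = 1.76 pp.
Output growth = -0.5 + 4.166 = 3.666%.

Real GDP grew 3.67%.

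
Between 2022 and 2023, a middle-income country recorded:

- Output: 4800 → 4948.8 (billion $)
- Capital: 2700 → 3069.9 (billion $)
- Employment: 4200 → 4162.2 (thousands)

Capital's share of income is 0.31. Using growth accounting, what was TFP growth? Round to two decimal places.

-0.53%

Output growth = (4948.8 − 4800) / 4800 = 3.1%.
Capital growth = (3069.9 − 2700) / 2700 = 13.7%.
Employment growth = (4162.2 − 4200) / 4200 = -0.9%.
Labor's share = 1 − 0.31 = 0.69.
Capital: 0.31 × 13.7 = 4.247 pp.
Employment: 0.69 × (-0.9) = -0.621 pp.
TFP growth = 3.1 − 3.626 = -0.526%.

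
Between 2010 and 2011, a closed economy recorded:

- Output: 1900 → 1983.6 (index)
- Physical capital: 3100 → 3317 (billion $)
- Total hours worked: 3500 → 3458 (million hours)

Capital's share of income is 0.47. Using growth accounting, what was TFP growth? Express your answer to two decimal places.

Output growth = (1983.6 − 1900) / 1900 = 4.4%.
Physical capital growth = (3317 − 3100) / 3100 = 7%.
Total hours worked growth = (3458 − 3500) / 3500 = -1.2%.
Labor's share = 1 − 0.47 = 0.53.
Physical capital: 0.47 × 7 = 3.29 pp.
Total hours worked: 0.53 × (-1.2) = -0.636 pp.
TFP growth = 4.4 − 2.654 = 1.746%.

1.75%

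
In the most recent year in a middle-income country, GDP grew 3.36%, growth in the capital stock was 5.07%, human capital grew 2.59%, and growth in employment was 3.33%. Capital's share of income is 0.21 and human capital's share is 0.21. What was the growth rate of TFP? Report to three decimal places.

-0.180%

Labor's share = 1 − 0.21 − 0.21 = 0.58.
The capital stock: 0.21 × 5.07 = 1.0647 pp.
Human capital: 0.21 × 2.59 = 0.5439 pp.
Employment: 0.58 × 3.33 = 1.9314 pp.
TFP growth = 3.36 − 3.54 = -0.18%.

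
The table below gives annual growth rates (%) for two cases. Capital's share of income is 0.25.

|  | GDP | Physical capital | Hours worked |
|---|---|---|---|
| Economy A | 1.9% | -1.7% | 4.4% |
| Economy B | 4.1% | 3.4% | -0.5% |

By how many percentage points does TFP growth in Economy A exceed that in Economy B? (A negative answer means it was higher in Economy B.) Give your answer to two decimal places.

Labor's share = 1 − 0.25 = 0.75.
Economy A: TFP = 1.9 + 0.425 − 3.3 = -0.975%.
Economy B: TFP = 4.1 − 0.85 + 0.375 = 3.625%.
Difference = -0.975 − (3.625) = -4.6 pp.

-4.60 percentage points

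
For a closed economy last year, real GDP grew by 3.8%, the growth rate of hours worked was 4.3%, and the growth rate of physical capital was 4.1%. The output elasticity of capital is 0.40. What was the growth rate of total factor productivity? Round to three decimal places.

Labor's share = 1 − 0.4 = 0.6.
Physical capital: 0.4 × 4.1 = 1.64 pp.
Hours worked: 0.6 × 4.3 = 2.58 pp.
TFP growth = 3.8 − 4.22 = -0.42%.

-0.420%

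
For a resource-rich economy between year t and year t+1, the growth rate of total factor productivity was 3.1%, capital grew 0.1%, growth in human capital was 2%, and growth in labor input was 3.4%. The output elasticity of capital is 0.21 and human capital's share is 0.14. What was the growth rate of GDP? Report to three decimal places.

5.611%

Labor's share = 1 − 0.21 − 0.14 = 0.65.
Capital: 0.21 × 0.1 = 0.021 pp.
Human capital: 0.14 × 2 = 0.28 pp.
Labor input: 0.65 × 3.4 = 2.21 pp.
Output growth = 3.1 + 2.511 = 5.611%.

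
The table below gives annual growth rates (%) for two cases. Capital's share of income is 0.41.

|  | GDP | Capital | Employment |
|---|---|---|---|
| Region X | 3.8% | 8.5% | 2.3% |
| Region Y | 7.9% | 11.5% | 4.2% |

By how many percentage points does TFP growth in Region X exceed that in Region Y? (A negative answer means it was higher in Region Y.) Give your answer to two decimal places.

-1.75 percentage points

Labor's share = 1 − 0.41 = 0.59.
Region X: TFP = 3.8 − 3.485 − 1.357 = -1.042%.
Region Y: TFP = 7.9 − 4.715 − 2.478 = 0.707%.
Difference = -1.042 − (0.707) = -1.749 pp.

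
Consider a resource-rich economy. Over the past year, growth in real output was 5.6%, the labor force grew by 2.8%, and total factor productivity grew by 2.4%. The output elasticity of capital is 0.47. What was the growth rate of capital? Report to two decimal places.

3.65%

Labor's share = 1 − 0.47 = 0.53.
gY = gA + 0.53×2.8 + 0.47×g.
0.47×g = 5.6 − 2.4 − 1.484 = 1.716.
g = 1.716 / 0.47 = 3.6511%.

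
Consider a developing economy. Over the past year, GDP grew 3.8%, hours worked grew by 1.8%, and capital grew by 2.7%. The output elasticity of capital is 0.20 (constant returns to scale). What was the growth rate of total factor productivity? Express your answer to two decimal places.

Total factor productivity growth was 1.82%.

Labor's share = 1 − 0.2 = 0.8.
Capital: 0.2 × 2.7 = 0.54 pp.
Hours worked: 0.8 × 1.8 = 1.44 pp.
TFP growth = 3.8 − 1.98 = 1.82%.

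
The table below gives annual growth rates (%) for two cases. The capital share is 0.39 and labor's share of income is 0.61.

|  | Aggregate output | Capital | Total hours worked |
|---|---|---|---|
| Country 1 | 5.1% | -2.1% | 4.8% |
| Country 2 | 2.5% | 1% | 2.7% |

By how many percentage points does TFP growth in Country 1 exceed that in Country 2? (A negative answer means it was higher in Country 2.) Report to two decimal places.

Labor's share = 1 − 0.39 = 0.61.
Country 1: TFP = 5.1 + 0.819 − 2.928 = 2.991%.
Country 2: TFP = 2.5 − 0.39 − 1.647 = 0.463%.
Difference = 2.991 − (0.463) = 2.528 pp.

2.53 percentage points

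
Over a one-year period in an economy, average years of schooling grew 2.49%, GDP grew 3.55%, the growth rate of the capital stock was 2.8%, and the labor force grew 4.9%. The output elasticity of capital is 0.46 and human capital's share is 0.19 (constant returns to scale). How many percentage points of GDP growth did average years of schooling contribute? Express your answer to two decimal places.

Contribution = share × growth = 0.19 × 2.49 = 0.4731 pp.

0.47 percentage points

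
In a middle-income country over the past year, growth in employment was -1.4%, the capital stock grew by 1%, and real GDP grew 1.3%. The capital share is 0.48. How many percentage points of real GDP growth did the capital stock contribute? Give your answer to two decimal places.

0.48 pp

Contribution = share × growth = 0.48 × 1 = 0.48 pp.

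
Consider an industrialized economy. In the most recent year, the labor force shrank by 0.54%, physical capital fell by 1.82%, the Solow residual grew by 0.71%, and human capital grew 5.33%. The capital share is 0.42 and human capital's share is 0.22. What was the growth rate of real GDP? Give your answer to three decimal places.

Labor's share = 1 − 0.42 − 0.22 = 0.36.
Physical capital: 0.42 × (-1.82) = -0.7644 pp.
Human capital: 0.22 × 5.33 = 1.1726 pp.
The labor force: 0.36 × (-0.54) = -0.1944 pp.
Output growth = 0.71 + 0.2138 = 0.9238%.

0.924%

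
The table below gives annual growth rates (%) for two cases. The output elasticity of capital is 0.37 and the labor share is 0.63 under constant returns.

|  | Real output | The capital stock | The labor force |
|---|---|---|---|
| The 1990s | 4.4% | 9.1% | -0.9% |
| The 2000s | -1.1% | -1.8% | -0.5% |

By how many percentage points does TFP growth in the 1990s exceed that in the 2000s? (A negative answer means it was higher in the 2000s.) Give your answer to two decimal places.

Labor's share = 1 − 0.37 = 0.63.
The 1990s: TFP = 4.4 − 3.367 + 0.567 = 1.6%.
The 2000s: TFP = -1.1 + 0.666 + 0.315 = -0.119%.
Difference = 1.6 − (-0.119) = 1.719 pp.

1.72 percentage points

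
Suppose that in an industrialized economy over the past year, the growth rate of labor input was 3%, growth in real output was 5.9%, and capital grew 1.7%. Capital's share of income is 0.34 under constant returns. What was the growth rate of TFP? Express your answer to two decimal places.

Labor's share = 1 − 0.34 = 0.66.
Capital: 0.34 × 1.7 = 0.578 pp.
Labor input: 0.66 × 3 = 1.98 pp.
TFP growth = 5.9 − 2.558 = 3.342%.

TFP grew 3.34%.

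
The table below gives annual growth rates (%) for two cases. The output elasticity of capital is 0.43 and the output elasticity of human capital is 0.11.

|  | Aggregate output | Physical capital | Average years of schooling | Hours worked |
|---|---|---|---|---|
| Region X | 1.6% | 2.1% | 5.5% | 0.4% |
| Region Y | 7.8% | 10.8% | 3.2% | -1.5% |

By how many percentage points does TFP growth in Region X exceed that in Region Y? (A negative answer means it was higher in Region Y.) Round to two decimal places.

-3.59 percentage points

Labor's share = 1 − 0.43 − 0.11 = 0.46.
Region X: TFP = 1.6 − 0.903 − 0.605 − 0.184 = -0.092%.
Region Y: TFP = 7.8 − 4.644 − 0.352 + 0.69 = 3.494%.
Difference = -0.092 − (3.494) = -3.586 pp.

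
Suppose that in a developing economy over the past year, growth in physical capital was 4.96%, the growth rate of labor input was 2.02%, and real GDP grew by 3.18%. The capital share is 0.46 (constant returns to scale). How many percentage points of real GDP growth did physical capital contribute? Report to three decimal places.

Contribution = share × growth = 0.46 × 4.96 = 2.2816 pp.

2.282 pp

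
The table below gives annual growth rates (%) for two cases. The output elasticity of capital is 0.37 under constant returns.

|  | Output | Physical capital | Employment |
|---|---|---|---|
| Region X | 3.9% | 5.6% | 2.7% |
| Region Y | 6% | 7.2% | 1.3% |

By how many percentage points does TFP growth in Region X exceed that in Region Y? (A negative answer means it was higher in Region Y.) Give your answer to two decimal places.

Labor's share = 1 − 0.37 = 0.63.
Region X: TFP = 3.9 − 2.072 − 1.701 = 0.127%.
Region Y: TFP = 6 − 2.664 − 0.819 = 2.517%.
Difference = 0.127 − (2.517) = -2.39 pp.

-2.39 percentage points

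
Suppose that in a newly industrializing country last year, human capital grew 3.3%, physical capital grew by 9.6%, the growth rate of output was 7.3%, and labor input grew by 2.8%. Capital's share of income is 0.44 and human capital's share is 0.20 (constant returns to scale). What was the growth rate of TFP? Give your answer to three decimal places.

TFP grew 1.408%.

Labor's share = 1 − 0.44 − 0.2 = 0.36.
Physical capital: 0.44 × 9.6 = 4.224 pp.
Human capital: 0.2 × 3.3 = 0.66 pp.
Labor input: 0.36 × 2.8 = 1.008 pp.
TFP growth = 7.3 − 5.892 = 1.408%.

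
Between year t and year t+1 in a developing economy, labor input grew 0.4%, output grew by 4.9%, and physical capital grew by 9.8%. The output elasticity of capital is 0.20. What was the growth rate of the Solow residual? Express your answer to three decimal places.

Labor's share = 1 − 0.2 = 0.8.
Physical capital: 0.2 × 9.8 = 1.96 pp.
Labor input: 0.8 × 0.4 = 0.32 pp.
TFP growth = 4.9 − 2.28 = 2.62%.

The Solow residual growth was 2.620%.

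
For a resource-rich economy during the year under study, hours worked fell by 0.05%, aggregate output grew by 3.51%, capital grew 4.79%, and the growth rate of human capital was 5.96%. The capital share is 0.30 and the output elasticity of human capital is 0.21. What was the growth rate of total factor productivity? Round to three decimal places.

Total factor productivity growth was 0.846%.

Labor's share = 1 − 0.3 − 0.21 = 0.49.
Capital: 0.3 × 4.79 = 1.437 pp.
Human capital: 0.21 × 5.96 = 1.2516 pp.
Hours worked: 0.49 × (-0.05) = -0.0245 pp.
TFP growth = 3.51 − 2.6641 = 0.8459%.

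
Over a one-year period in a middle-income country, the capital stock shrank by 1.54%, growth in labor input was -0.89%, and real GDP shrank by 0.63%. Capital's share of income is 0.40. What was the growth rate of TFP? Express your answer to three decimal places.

0.520%

Labor's share = 1 − 0.4 = 0.6.
The capital stock: 0.4 × (-1.54) = -0.616 pp.
Labor input: 0.6 × (-0.89) = -0.534 pp.
TFP growth = -0.63 + 1.15 = 0.52%.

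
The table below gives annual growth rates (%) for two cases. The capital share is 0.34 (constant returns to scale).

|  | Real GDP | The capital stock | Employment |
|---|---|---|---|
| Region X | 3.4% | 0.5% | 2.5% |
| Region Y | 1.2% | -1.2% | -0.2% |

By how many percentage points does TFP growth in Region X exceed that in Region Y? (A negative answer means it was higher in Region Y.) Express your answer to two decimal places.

Labor's share = 1 − 0.34 = 0.66.
Region X: TFP = 3.4 − 0.17 − 1.65 = 1.58%.
Region Y: TFP = 1.2 + 0.408 + 0.132 = 1.74%.
Difference = 1.58 − (1.74) = -0.16 pp.

-0.16 percentage points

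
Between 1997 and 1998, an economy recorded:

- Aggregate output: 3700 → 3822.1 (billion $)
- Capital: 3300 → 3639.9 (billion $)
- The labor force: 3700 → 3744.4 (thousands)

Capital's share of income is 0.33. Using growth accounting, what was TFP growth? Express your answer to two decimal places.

-0.90%

Aggregate output growth = (3822.1 − 3700) / 3700 = 3.3%.
Capital growth = (3639.9 − 3300) / 3300 = 10.3%.
The labor force growth = (3744.4 − 3700) / 3700 = 1.2%.
Labor's share = 1 − 0.33 = 0.67.
Capital: 0.33 × 10.3 = 3.399 pp.
The labor force: 0.67 × 1.2 = 0.804 pp.
TFP growth = 3.3 − 4.203 = -0.903%.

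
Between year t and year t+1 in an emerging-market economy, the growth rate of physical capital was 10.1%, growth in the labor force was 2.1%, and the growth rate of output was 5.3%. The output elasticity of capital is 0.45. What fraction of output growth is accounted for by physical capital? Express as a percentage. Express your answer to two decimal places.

Physical capital accounted for 85.75% of growth.

Physical capital contributed 0.45 × 10.1 = 4.545 pp.
Share of growth = 4.545 / 5.3 × 100 = 85.7547%.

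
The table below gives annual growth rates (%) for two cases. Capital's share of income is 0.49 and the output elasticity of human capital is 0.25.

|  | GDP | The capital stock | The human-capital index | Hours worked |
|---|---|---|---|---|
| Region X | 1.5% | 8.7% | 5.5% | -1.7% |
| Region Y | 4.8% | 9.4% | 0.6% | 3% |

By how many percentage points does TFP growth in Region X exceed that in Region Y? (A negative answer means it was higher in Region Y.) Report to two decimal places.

-2.96 percentage points

Labor's share = 1 − 0.49 − 0.25 = 0.26.
Region X: TFP = 1.5 − 4.263 − 1.375 + 0.442 = -3.696%.
Region Y: TFP = 4.8 − 4.606 − 0.15 − 0.78 = -0.736%.
Difference = -3.696 − (-0.736) = -2.96 pp.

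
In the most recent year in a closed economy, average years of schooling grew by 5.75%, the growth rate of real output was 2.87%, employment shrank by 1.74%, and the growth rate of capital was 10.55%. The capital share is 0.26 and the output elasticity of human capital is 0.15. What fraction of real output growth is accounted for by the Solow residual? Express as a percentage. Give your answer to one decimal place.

10.1%

Labor's share = 1 − 0.26 − 0.15 = 0.59.
Capital: 0.26 × 10.55 = 2.743 pp.
Average years of schooling: 0.15 × 5.75 = 0.8625 pp.
Employment: 0.59 × (-1.74) = -1.0266 pp.
TFP growth = 2.87 − 2.5789 = 0.2911%.
TFP share of growth = 0.2911 / 2.87 × 100 = 10.143%.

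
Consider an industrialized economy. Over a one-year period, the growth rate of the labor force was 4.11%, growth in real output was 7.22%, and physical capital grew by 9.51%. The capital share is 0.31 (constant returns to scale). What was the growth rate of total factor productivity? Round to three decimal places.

Labor's share = 1 − 0.31 = 0.69.
Physical capital: 0.31 × 9.51 = 2.9481 pp.
The labor force: 0.69 × 4.11 = 2.8359 pp.
TFP growth = 7.22 − 5.784 = 1.436%.

1.436%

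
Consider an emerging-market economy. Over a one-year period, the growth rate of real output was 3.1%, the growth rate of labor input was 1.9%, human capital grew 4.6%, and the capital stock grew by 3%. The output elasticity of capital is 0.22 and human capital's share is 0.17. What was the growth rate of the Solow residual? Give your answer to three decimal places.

Labor's share = 1 − 0.22 − 0.17 = 0.61.
The capital stock: 0.22 × 3 = 0.66 pp.
Human capital: 0.17 × 4.6 = 0.782 pp.
Labor input: 0.61 × 1.9 = 1.159 pp.
TFP growth = 3.1 − 2.601 = 0.499%.

0.499%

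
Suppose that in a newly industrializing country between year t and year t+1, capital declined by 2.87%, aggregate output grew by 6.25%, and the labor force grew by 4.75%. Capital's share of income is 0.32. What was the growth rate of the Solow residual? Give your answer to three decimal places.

Labor's share = 1 − 0.32 = 0.68.
Capital: 0.32 × (-2.87) = -0.9184 pp.
The labor force: 0.68 × 4.75 = 3.23 pp.
TFP growth = 6.25 − 2.3116 = 3.9384%.

3.938%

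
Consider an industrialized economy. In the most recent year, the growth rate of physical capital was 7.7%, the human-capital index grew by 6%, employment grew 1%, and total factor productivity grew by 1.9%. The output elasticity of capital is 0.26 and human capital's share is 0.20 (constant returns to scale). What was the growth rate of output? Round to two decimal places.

Labor's share = 1 − 0.26 − 0.2 = 0.54.
Physical capital: 0.26 × 7.7 = 2.002 pp.
The human-capital index: 0.2 × 6 = 1.2 pp.
Employment: 0.54 × 1 = 0.54 pp.
Output growth = 1.9 + 3.742 = 5.642%.

5.64%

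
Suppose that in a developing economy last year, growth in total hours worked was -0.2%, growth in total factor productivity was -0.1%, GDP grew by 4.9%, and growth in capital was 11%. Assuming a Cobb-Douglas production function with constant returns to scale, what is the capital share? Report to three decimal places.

α = 0.464

gY = gA + α·gK + (1−α)·gL, so gY − gA − gL = α(gK − gL).
4.9 + 0.1 + 0.2 = α × (11 − (-0.2)).
5.2 = 11.2 α, so α = 0.46429.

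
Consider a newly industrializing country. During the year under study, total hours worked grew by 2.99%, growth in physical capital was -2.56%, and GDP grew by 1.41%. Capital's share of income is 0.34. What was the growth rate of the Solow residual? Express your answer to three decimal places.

0.307%

Labor's share = 1 − 0.34 = 0.66.
Physical capital: 0.34 × (-2.56) = -0.8704 pp.
Total hours worked: 0.66 × 2.99 = 1.9734 pp.
TFP growth = 1.41 − 1.103 = 0.307%.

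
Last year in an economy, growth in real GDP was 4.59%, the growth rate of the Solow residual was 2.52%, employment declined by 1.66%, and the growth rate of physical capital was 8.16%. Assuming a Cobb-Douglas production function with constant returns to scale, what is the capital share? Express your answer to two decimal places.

0.38

gY = gA + α·gK + (1−α)·gL, so gY − gA − gL = α(gK − gL).
4.59 − 2.52 + 1.66 = α × (8.16 − (-1.66)).
3.73 = 9.82 α, so α = 0.3798.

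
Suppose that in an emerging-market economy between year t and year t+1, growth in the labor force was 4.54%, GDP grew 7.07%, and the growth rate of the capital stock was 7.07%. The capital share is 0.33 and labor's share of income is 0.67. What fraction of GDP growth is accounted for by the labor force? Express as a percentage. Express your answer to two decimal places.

43.02%

Labor's share = 1 − 0.33 = 0.67.
The labor force contributed 0.67 × 4.54 = 3.0418 pp.
Share of growth = 3.0418 / 7.07 × 100 = 43.024%.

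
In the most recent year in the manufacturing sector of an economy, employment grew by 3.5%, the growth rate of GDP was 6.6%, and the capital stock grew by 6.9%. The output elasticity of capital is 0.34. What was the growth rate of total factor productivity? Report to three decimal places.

Total factor productivity grew 1.944%.

Labor's share = 1 − 0.34 = 0.66.
The capital stock: 0.34 × 6.9 = 2.346 pp.
Employment: 0.66 × 3.5 = 2.31 pp.
TFP growth = 6.6 − 4.656 = 1.944%.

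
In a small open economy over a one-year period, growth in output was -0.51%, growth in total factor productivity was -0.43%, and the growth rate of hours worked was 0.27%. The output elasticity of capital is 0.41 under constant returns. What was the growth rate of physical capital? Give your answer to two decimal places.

-0.58%

Labor's share = 1 − 0.41 = 0.59.
gY = gA + 0.59×0.27 + 0.41×g.
0.41×g = -0.51 + 0.43 − 0.1593 = -0.2393.
g = -0.2393 / 0.41 = -0.5837%.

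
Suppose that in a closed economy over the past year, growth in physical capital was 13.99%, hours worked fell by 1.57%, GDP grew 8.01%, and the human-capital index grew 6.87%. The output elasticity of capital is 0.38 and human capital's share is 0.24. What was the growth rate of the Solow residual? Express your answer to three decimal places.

Labor's share = 1 − 0.38 − 0.24 = 0.38.
Physical capital: 0.38 × 13.99 = 5.3162 pp.
The human-capital index: 0.24 × 6.87 = 1.6488 pp.
Hours worked: 0.38 × (-1.57) = -0.5966 pp.
TFP growth = 8.01 − 6.3684 = 1.6416%.

The Solow residual grew 1.642%.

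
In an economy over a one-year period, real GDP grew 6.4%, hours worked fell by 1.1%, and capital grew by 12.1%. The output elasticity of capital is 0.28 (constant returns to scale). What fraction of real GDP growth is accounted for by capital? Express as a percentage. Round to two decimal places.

Capital contributed 0.28 × 12.1 = 3.388 pp.
Share of growth = 3.388 / 6.4 × 100 = 52.9375%.

52.94%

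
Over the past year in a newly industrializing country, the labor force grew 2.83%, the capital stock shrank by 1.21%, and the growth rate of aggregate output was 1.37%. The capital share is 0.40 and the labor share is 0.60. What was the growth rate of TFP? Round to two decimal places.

Labor's share = 1 − 0.4 = 0.6.
The capital stock: 0.4 × (-1.21) = -0.484 pp.
The labor force: 0.6 × 2.83 = 1.698 pp.
TFP growth = 1.37 − 1.214 = 0.156%.

TFP growth was 0.16%.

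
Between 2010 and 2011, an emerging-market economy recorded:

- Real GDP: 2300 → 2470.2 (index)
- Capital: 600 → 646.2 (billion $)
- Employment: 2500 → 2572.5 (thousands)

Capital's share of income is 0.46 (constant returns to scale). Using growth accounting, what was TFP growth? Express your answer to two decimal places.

TFP growth was 2.29%.

Real GDP growth = (2470.2 − 2300) / 2300 = 7.4%.
Capital growth = (646.2 − 600) / 600 = 7.7%.
Employment growth = (2572.5 − 2500) / 2500 = 2.9%.
Labor's share = 1 − 0.46 = 0.54.
Capital: 0.46 × 7.7 = 3.542 pp.
Employment: 0.54 × 2.9 = 1.566 pp.
TFP growth = 7.4 − 5.108 = 2.292%.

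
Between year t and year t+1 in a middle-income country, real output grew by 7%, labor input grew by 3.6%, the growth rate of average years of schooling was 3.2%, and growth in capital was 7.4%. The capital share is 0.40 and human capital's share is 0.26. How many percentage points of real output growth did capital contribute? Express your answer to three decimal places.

2.960

Contribution = share × growth = 0.4 × 7.4 = 2.96 pp.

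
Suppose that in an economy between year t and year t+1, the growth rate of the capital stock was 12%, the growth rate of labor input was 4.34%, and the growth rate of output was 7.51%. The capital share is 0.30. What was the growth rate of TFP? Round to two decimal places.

TFP grew 0.87%.

Labor's share = 1 − 0.3 = 0.7.
The capital stock: 0.3 × 12 = 3.6 pp.
Labor input: 0.7 × 4.34 = 3.038 pp.
TFP growth = 7.51 − 6.638 = 0.872%.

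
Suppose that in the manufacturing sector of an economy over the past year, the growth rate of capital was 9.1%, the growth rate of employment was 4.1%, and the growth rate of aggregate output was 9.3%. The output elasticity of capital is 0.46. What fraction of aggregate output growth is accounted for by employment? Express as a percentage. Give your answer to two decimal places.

Labor's share = 1 − 0.46 = 0.54.
Employment contributed 0.54 × 4.1 = 2.214 pp.
Share of growth = 2.214 / 9.3 × 100 = 23.8065%.

Employment accounted for 23.81% of growth.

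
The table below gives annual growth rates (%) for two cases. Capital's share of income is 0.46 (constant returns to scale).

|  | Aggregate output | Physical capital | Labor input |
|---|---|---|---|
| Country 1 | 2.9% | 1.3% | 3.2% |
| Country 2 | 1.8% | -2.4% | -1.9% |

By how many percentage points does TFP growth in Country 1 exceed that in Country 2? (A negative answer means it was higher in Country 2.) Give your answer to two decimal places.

-3.36 percentage points

Labor's share = 1 − 0.46 = 0.54.
Country 1: TFP = 2.9 − 0.598 − 1.728 = 0.574%.
Country 2: TFP = 1.8 + 1.104 + 1.026 = 3.93%.
Difference = 0.574 − (3.93) = -3.356 pp.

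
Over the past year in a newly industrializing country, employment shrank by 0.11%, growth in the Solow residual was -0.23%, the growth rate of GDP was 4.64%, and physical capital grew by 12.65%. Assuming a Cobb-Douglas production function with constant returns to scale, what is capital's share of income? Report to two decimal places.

Capital's share of income is 0.39.

gY = gA + α·gK + (1−α)·gL, so gY − gA − gL = α(gK − gL).
4.64 + 0.23 + 0.11 = α × (12.65 − (-0.11)).
4.98 = 12.76 α, so α = 0.3903.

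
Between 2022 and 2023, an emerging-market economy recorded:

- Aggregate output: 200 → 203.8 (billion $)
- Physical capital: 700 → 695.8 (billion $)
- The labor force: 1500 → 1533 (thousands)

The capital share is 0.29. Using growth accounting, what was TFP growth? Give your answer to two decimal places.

0.51%

Aggregate output growth = (203.8 − 200) / 200 = 1.9%.
Physical capital growth = (695.8 − 700) / 700 = -0.6%.
The labor force growth = (1533 − 1500) / 1500 = 2.2%.
Labor's share = 1 − 0.29 = 0.71.
Physical capital: 0.29 × (-0.6) = -0.174 pp.
The labor force: 0.71 × 2.2 = 1.562 pp.
TFP growth = 1.9 − 1.388 = 0.512%.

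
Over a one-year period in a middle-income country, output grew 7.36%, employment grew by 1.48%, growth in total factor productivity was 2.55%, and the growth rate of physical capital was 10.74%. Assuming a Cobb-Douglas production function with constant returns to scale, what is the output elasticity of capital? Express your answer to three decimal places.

gY = gA + α·gK + (1−α)·gL, so gY − gA − gL = α(gK − gL).
7.36 − 2.55 − 1.48 = α × (10.74 − 1.48).
3.33 = 9.26 α, so α = 0.35961.

The output elasticity of capital is 0.360.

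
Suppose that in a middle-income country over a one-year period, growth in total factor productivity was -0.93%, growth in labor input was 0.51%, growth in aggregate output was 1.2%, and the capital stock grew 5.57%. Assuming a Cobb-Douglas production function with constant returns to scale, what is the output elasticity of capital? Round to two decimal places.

gY = gA + α·gK + (1−α)·gL, so gY − gA − gL = α(gK − gL).
1.2 + 0.93 − 0.51 = α × (5.57 − 0.51).
1.62 = 5.06 α, so α = 0.3202.

α = 0.32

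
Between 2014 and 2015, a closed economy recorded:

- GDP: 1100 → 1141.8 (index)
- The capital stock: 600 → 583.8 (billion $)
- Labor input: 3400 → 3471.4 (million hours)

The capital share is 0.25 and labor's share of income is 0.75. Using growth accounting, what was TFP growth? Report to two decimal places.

2.90%

GDP growth = (1141.8 − 1100) / 1100 = 3.8%.
The capital stock growth = (583.8 − 600) / 600 = -2.7%.
Labor input growth = (3471.4 − 3400) / 3400 = 2.1%.
Labor's share = 1 − 0.25 = 0.75.
The capital stock: 0.25 × (-2.7) = -0.675 pp.
Labor input: 0.75 × 2.1 = 1.575 pp.
TFP growth = 3.8 − 0.9 = 2.9%.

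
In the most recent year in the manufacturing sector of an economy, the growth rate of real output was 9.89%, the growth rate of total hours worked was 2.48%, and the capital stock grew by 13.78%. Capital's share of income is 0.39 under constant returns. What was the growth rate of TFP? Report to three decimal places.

Labor's share = 1 − 0.39 = 0.61.
The capital stock: 0.39 × 13.78 = 5.3742 pp.
Total hours worked: 0.61 × 2.48 = 1.5128 pp.
TFP growth = 9.89 − 6.887 = 3.003%.

TFP grew 3.003%.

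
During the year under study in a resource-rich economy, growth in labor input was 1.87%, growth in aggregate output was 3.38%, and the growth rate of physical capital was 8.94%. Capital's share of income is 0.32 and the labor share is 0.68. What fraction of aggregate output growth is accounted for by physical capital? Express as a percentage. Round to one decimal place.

Physical capital contributed 0.32 × 8.94 = 2.8608 pp.
Share of growth = 2.8608 / 3.38 × 100 = 84.639%.

Physical capital accounted for 84.6% of growth.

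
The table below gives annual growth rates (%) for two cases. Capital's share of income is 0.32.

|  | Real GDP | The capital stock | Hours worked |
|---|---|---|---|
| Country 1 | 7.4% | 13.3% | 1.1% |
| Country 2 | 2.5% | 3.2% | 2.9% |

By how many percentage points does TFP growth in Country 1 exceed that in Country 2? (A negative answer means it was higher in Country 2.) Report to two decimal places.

2.89 percentage points

Labor's share = 1 − 0.32 = 0.68.
Country 1: TFP = 7.4 − 4.256 − 0.748 = 2.396%.
Country 2: TFP = 2.5 − 1.024 − 1.972 = -0.496%.
Difference = 2.396 − (-0.496) = 2.892 pp.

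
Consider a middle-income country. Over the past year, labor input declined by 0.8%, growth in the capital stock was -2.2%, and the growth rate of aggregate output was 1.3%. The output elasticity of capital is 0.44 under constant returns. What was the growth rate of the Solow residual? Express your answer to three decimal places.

Labor's share = 1 − 0.44 = 0.56.
The capital stock: 0.44 × (-2.2) = -0.968 pp.
Labor input: 0.56 × (-0.8) = -0.448 pp.
TFP growth = 1.3 + 1.416 = 2.716%.

2.716%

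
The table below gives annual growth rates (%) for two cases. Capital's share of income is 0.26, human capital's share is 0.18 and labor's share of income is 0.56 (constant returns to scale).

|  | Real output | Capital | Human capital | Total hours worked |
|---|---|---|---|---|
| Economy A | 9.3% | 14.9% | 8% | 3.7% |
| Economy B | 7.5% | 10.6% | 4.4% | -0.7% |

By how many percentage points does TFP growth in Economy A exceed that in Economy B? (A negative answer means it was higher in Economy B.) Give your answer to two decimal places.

-2.43 percentage points

Labor's share = 1 − 0.26 − 0.18 = 0.56.
Economy A: TFP = 9.3 − 3.874 − 1.44 − 2.072 = 1.914%.
Economy B: TFP = 7.5 − 2.756 − 0.792 + 0.392 = 4.344%.
Difference = 1.914 − (4.344) = -2.43 pp.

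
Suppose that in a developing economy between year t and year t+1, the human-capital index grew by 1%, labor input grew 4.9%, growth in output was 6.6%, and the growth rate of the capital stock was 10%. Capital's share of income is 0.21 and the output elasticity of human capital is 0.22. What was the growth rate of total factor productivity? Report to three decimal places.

Total factor productivity grew 1.487%.

Labor's share = 1 − 0.21 − 0.22 = 0.57.
The capital stock: 0.21 × 10 = 2.1 pp.
The human-capital index: 0.22 × 1 = 0.22 pp.
Labor input: 0.57 × 4.9 = 2.793 pp.
TFP growth = 6.6 − 5.113 = 1.487%.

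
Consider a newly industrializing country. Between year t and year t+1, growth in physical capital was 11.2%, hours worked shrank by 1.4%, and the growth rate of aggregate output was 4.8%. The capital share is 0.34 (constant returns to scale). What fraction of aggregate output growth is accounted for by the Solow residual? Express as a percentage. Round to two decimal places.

39.92%

Labor's share = 1 − 0.34 = 0.66.
Physical capital: 0.34 × 11.2 = 3.808 pp.
Hours worked: 0.66 × (-1.4) = -0.924 pp.
TFP growth = 4.8 − 2.884 = 1.916%.
TFP share of growth = 1.916 / 4.8 × 100 = 39.9167%.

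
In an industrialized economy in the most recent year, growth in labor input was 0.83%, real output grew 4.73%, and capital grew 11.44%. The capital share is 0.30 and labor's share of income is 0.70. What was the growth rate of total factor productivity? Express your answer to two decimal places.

Labor's share = 1 − 0.3 = 0.7.
Capital: 0.3 × 11.44 = 3.432 pp.
Labor input: 0.7 × 0.83 = 0.581 pp.
TFP growth = 4.73 − 4.013 = 0.717%.

0.72%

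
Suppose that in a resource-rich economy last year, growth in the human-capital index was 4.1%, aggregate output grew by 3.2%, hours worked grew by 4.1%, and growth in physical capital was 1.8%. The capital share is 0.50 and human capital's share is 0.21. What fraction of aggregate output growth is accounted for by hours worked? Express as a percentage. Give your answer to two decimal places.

Labor's share = 1 − 0.5 − 0.21 = 0.29.
Hours worked contributed 0.29 × 4.1 = 1.189 pp.
Share of growth = 1.189 / 3.2 × 100 = 37.1563%.

Hours worked accounted for 37.16% of growth.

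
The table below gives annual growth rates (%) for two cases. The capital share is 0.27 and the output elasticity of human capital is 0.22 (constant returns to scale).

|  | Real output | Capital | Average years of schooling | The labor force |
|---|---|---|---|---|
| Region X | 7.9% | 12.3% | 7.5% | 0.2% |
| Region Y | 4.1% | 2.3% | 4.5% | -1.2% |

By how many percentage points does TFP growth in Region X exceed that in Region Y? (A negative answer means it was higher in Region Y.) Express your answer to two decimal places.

Labor's share = 1 − 0.27 − 0.22 = 0.51.
Region X: TFP = 7.9 − 3.321 − 1.65 − 0.102 = 2.827%.
Region Y: TFP = 4.1 − 0.621 − 0.99 + 0.612 = 3.101%.
Difference = 2.827 − (3.101) = -0.274 pp.

-0.27 percentage points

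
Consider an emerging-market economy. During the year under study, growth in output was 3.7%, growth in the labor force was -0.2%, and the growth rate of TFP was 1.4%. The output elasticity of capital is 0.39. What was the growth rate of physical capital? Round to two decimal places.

Labor's share = 1 − 0.39 = 0.61.
gY = gA + 0.61×(-0.2) + 0.39×g.
0.39×g = 3.7 − 1.4 + 0.122 = 2.422.
g = 2.422 / 0.39 = 6.2103%.

Physical capital grew 6.21%.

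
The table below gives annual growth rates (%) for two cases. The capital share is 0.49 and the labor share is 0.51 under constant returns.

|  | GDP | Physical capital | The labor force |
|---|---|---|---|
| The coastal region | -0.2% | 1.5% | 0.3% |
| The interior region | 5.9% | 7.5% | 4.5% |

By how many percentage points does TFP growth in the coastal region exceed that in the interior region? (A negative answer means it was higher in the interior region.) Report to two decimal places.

-1.02 percentage points

Labor's share = 1 − 0.49 = 0.51.
The coastal region: TFP = -0.2 − 0.735 − 0.153 = -1.088%.
The interior region: TFP = 5.9 − 3.675 − 2.295 = -0.07%.
Difference = -1.088 − (-0.07) = -1.018 pp.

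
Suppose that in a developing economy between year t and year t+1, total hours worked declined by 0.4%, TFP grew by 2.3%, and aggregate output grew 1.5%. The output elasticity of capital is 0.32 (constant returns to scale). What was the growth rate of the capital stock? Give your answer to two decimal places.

Labor's share = 1 − 0.32 = 0.68.
gY = gA + 0.68×(-0.4) + 0.32×g.
0.32×g = 1.5 − 2.3 + 0.272 = -0.528.
g = -0.528 / 0.32 = -1.65%.

-1.65%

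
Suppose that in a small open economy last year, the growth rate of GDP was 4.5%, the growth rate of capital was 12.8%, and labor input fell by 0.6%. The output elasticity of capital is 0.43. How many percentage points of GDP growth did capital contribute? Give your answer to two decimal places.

Contribution = share × growth = 0.43 × 12.8 = 5.504 pp.

5.50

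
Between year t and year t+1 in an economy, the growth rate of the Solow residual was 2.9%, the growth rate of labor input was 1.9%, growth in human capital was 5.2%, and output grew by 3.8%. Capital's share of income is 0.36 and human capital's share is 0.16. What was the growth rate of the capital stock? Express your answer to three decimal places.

-2.344%

Labor's share = 1 − 0.36 − 0.16 = 0.48.
gY = gA + 0.16×5.2 + 0.48×1.9 + 0.36×g.
0.36×g = 3.8 − 2.9 − 1.744 = -0.844.
g = -0.844 / 0.36 = -2.34444%.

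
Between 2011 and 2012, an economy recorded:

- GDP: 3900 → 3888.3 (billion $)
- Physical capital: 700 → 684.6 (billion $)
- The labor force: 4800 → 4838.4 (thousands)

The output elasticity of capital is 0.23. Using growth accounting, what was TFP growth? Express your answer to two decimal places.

GDP growth = (3888.3 − 3900) / 3900 = -0.3%.
Physical capital growth = (684.6 − 700) / 700 = -2.2%.
The labor force growth = (4838.4 − 4800) / 4800 = 0.8%.
Labor's share = 1 − 0.23 = 0.77.
Physical capital: 0.23 × (-2.2) = -0.506 pp.
The labor force: 0.77 × 0.8 = 0.616 pp.
TFP growth = -0.3 − 0.11 = -0.41%.

-0.41%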